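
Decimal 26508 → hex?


Divide by 16 repeatedly:
26508 ÷ 16 = 1656 remainder 12 (C)
1656 ÷ 16 = 103 remainder 8 (8)
103 ÷ 16 = 6 remainder 7 (7)
6 ÷ 16 = 0 remainder 6 (6)
Reading remainders bottom-up:
= 0x678C


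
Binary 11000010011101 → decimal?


Positional values:
Bit 0: 1 × 2^0 = 1
Bit 2: 1 × 2^2 = 4
Bit 3: 1 × 2^3 = 8
Bit 4: 1 × 2^4 = 16
Bit 7: 1 × 2^7 = 128
Bit 12: 1 × 2^12 = 4096
Bit 13: 1 × 2^13 = 8192
Sum = 1 + 4 + 8 + 16 + 128 + 4096 + 8192
= 12445


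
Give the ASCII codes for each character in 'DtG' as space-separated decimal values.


String: 'DtG'  (3 characters)
Per-character ASCII lookup:
  'D': uppercase starts at 65: 'D' = 65 + 3 = 68
  't': lowercase starts at 97: 't' = 97 + 19 = 116
  'G': uppercase starts at 65: 'G' = 65 + 6 = 71
= 68 116 71


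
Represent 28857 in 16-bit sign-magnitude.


Sign bit: 0 (positive)
Magnitude: 28857 = 111000010111001
= 0111000010111001


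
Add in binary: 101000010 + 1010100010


Align and add column by column (LSB to MSB, carry propagating):
  00101000010
+ 01010100010
  -----------
  col 0: 0 + 0 + 0 (carry in) = 0 → bit 0, carry out 0
  col 1: 1 + 1 + 0 (carry in) = 2 → bit 0, carry out 1
  col 2: 0 + 0 + 1 (carry in) = 1 → bit 1, carry out 0
  col 3: 0 + 0 + 0 (carry in) = 0 → bit 0, carry out 0
  col 4: 0 + 0 + 0 (carry in) = 0 → bit 0, carry out 0
  col 5: 0 + 1 + 0 (carry in) = 1 → bit 1, carry out 0
  col 6: 1 + 0 + 0 (carry in) = 1 → bit 1, carry out 0
  col 7: 0 + 1 + 0 (carry in) = 1 → bit 1, carry out 0
  col 8: 1 + 0 + 0 (carry in) = 1 → bit 1, carry out 0
  col 9: 0 + 1 + 0 (carry in) = 1 → bit 1, carry out 0
  col 10: 0 + 0 + 0 (carry in) = 0 → bit 0, carry out 0
Reading bits MSB→LSB: 01111100100
Strip leading zeros: 1111100100
= 1111100100


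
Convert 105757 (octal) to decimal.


Positional values:
Position 0: 7 × 8^0 = 7
Position 1: 5 × 8^1 = 40
Position 2: 7 × 8^2 = 448
Position 3: 5 × 8^3 = 2560
Position 4: 0 × 8^4 = 0
Position 5: 1 × 8^5 = 32768
Sum = 7 + 40 + 448 + 2560 + 0 + 32768
= 35823


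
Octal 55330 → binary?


Each octal digit → 3 binary bits:
  5 = 101
  5 = 101
  3 = 011
  3 = 011
  0 = 000
Concatenate: 101 101 011 011 000
= 101101011011000


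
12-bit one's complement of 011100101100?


Original: 011100101100
Invert all bits:
  bit 0: 0 → 1
  bit 1: 1 → 0
  bit 2: 1 → 0
  bit 3: 1 → 0
  bit 4: 0 → 1
  bit 5: 0 → 1
  bit 6: 1 → 0
  bit 7: 0 → 1
  bit 8: 1 → 0
  bit 9: 1 → 0
  bit 10: 0 → 1
  bit 11: 0 → 1
= 100011010011


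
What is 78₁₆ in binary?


Each hex digit → 4 binary bits:
  7 = 0111
  8 = 1000
Concatenate: 0111 1000
= 01111000


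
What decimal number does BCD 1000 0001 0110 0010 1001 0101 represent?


Each 4-bit group → digit:
  1000 → 8
  0001 → 1
  0110 → 6
  0010 → 2
  1001 → 9
  0101 → 5
= 816295


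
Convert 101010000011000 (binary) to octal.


Group into 3-bit groups: 101010000011000
  101 = 5
  010 = 2
  000 = 0
  011 = 3
  000 = 0
= 0o52030


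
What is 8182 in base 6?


Divide by 6 repeatedly:
8182 ÷ 6 = 1363 remainder 4
1363 ÷ 6 = 227 remainder 1
227 ÷ 6 = 37 remainder 5
37 ÷ 6 = 6 remainder 1
6 ÷ 6 = 1 remainder 0
1 ÷ 6 = 0 remainder 1
Reading remainders bottom-up:
= 101514


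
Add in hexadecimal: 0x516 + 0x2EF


Align and add column by column (LSB to MSB, each column mod 16 with carry):
  0516
+ 02EF
  ----
  col 0: 6(6) + F(15) + 0 (carry in) = 21 → 5(5), carry out 1
  col 1: 1(1) + E(14) + 1 (carry in) = 16 → 0(0), carry out 1
  col 2: 5(5) + 2(2) + 1 (carry in) = 8 → 8(8), carry out 0
  col 3: 0(0) + 0(0) + 0 (carry in) = 0 → 0(0), carry out 0
Reading digits MSB→LSB: 0805
Strip leading zeros: 805
= 0x805


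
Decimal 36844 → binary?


Divide by 2 repeatedly:
36844 ÷ 2 = 18422 remainder 0
18422 ÷ 2 = 9211 remainder 0
9211 ÷ 2 = 4605 remainder 1
4605 ÷ 2 = 2302 remainder 1
2302 ÷ 2 = 1151 remainder 0
1151 ÷ 2 = 575 remainder 1
575 ÷ 2 = 287 remainder 1
287 ÷ 2 = 143 remainder 1
143 ÷ 2 = 71 remainder 1
71 ÷ 2 = 35 remainder 1
35 ÷ 2 = 17 remainder 1
17 ÷ 2 = 8 remainder 1
8 ÷ 2 = 4 remainder 0
4 ÷ 2 = 2 remainder 0
2 ÷ 2 = 1 remainder 0
1 ÷ 2 = 0 remainder 1
Reading remainders bottom-up:
= 1000111111101100


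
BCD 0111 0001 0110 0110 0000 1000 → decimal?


Each 4-bit group → digit:
  0111 → 7
  0001 → 1
  0110 → 6
  0110 → 6
  0000 → 0
  1000 → 8
= 716608


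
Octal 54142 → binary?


Each octal digit → 3 binary bits:
  5 = 101
  4 = 100
  1 = 001
  4 = 100
  2 = 010
Concatenate: 101 100 001 100 010
= 101100001100010


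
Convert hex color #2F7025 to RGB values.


Hex: #2F7025
R = 2F₁₆ = 47
G = 70₁₆ = 112
B = 25₁₆ = 37
= RGB(47, 112, 37)


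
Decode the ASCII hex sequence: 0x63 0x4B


Codes (hex): 0x63 0x4B
Per-code ASCII lookup:
  0x63 = 99  (range 97-122: lowercase, 99 - 97 = 2) → 'c'
  0x4B = 75  (range 65-90: uppercase, 75 - 65 = 10) → 'K'
= 'cK'


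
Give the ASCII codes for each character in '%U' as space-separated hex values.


String: '%U'  (2 characters)
Per-character ASCII lookup:
  '%': special character: '%' = 37 → 0x25
  'U': uppercase starts at 65: 'U' = 65 + 20 = 85 → 0x55
= 0x25 0x55


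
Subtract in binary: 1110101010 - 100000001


Align and subtract column by column (LSB to MSB, borrowing when needed):
  1110101010
- 0100000001
  ----------
  col 0: (0 - 0 borrow-in) - 1 → borrow from next column: (0+2) - 1 = 1, borrow out 1
  col 1: (1 - 1 borrow-in) - 0 → 0 - 0 = 0, borrow out 0
  col 2: (0 - 0 borrow-in) - 0 → 0 - 0 = 0, borrow out 0
  col 3: (1 - 0 borrow-in) - 0 → 1 - 0 = 1, borrow out 0
  col 4: (0 - 0 borrow-in) - 0 → 0 - 0 = 0, borrow out 0
  col 5: (1 - 0 borrow-in) - 0 → 1 - 0 = 1, borrow out 0
  col 6: (0 - 0 borrow-in) - 0 → 0 - 0 = 0, borrow out 0
  col 7: (1 - 0 borrow-in) - 0 → 1 - 0 = 1, borrow out 0
  col 8: (1 - 0 borrow-in) - 1 → 1 - 1 = 0, borrow out 0
  col 9: (1 - 0 borrow-in) - 0 → 1 - 0 = 1, borrow out 0
Reading bits MSB→LSB: 1010101001
Strip leading zeros: 1010101001
= 1010101001


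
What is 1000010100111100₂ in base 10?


Positional values:
Bit 2: 1 × 2^2 = 4
Bit 3: 1 × 2^3 = 8
Bit 4: 1 × 2^4 = 16
Bit 5: 1 × 2^5 = 32
Bit 8: 1 × 2^8 = 256
Bit 10: 1 × 2^10 = 1024
Bit 15: 1 × 2^15 = 32768
Sum = 4 + 8 + 16 + 32 + 256 + 1024 + 32768
= 34108


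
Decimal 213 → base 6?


Divide by 6 repeatedly:
213 ÷ 6 = 35 remainder 3
35 ÷ 6 = 5 remainder 5
5 ÷ 6 = 0 remainder 5
Reading remainders bottom-up:
= 553


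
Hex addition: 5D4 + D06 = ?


Align and add column by column (LSB to MSB, each column mod 16 with carry):
  05D4
+ 0D06
  ----
  col 0: 4(4) + 6(6) + 0 (carry in) = 10 → A(10), carry out 0
  col 1: D(13) + 0(0) + 0 (carry in) = 13 → D(13), carry out 0
  col 2: 5(5) + D(13) + 0 (carry in) = 18 → 2(2), carry out 1
  col 3: 0(0) + 0(0) + 1 (carry in) = 1 → 1(1), carry out 0
Reading digits MSB→LSB: 12DA
Strip leading zeros: 12DA
= 0x12DA


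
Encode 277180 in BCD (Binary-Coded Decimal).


Each digit → 4-bit binary:
  2 → 0010
  7 → 0111
  7 → 0111
  1 → 0001
  8 → 1000
  0 → 0000
= 0010 0111 0111 0001 1000 0000


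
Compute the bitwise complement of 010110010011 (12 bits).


Original: 010110010011
Invert all bits:
  bit 0: 0 → 1
  bit 1: 1 → 0
  bit 2: 0 → 1
  bit 3: 1 → 0
  bit 4: 1 → 0
  bit 5: 0 → 1
  bit 6: 0 → 1
  bit 7: 1 → 0
  bit 8: 0 → 1
  bit 9: 0 → 1
  bit 10: 1 → 0
  bit 11: 1 → 0
= 101001101100


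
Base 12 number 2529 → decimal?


Positional values (base 12):
  9 × 12^0 = 9 × 1 = 9
  2 × 12^1 = 2 × 12 = 24
  5 × 12^2 = 5 × 144 = 720
  2 × 12^3 = 2 × 1728 = 3456
Sum = 9 + 24 + 720 + 3456
= 4209


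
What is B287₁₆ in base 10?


Positional values:
Position 0: 7 × 16^0 = 7 × 1 = 7
Position 1: 8 × 16^1 = 8 × 16 = 128
Position 2: 2 × 16^2 = 2 × 256 = 512
Position 3: B × 16^3 = 11 × 4096 = 45056
Sum = 7 + 128 + 512 + 45056
= 45703


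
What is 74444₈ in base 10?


Positional values:
Position 0: 4 × 8^0 = 4
Position 1: 4 × 8^1 = 32
Position 2: 4 × 8^2 = 256
Position 3: 4 × 8^3 = 2048
Position 4: 7 × 8^4 = 28672
Sum = 4 + 32 + 256 + 2048 + 28672
= 31012


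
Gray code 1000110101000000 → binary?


Gray code: 1000110101000000
MSB stays the same: 1
Each subsequent bit = prev_binary XOR current_gray:
  B[1] = 1 XOR 0 = 1
  B[2] = 1 XOR 0 = 1
  B[3] = 1 XOR 0 = 1
  B[4] = 1 XOR 1 = 0
  B[5] = 0 XOR 1 = 1
  B[6] = 1 XOR 0 = 1
  B[7] = 1 XOR 1 = 0
  B[8] = 0 XOR 0 = 0
  B[9] = 0 XOR 1 = 1
  B[10] = 1 XOR 0 = 1
  B[11] = 1 XOR 0 = 1
  B[12] = 1 XOR 0 = 1
  B[13] = 1 XOR 0 = 1
  B[14] = 1 XOR 0 = 1
  B[15] = 1 XOR 0 = 1
= 1111011001111111 (63103 decimal)


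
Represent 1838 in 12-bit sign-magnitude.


Sign bit: 0 (positive)
Magnitude: 1838 = 11100101110
= 011100101110


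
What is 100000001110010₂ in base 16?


Group into 4-bit nibbles: 0100000001110010
  0100 = 4
  0000 = 0
  0111 = 7
  0010 = 2
= 0x4072


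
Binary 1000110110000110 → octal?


Group into 3-bit groups: 001000110110000110
  001 = 1
  000 = 0
  110 = 6
  110 = 6
  000 = 0
  110 = 6
= 0o106606


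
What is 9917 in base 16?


Divide by 16 repeatedly:
9917 ÷ 16 = 619 remainder 13 (D)
619 ÷ 16 = 38 remainder 11 (B)
38 ÷ 16 = 2 remainder 6 (6)
2 ÷ 16 = 0 remainder 2 (2)
Reading remainders bottom-up:
= 0x26BD


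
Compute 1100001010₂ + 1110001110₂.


Align and add column by column (LSB to MSB, carry propagating):
  01100001010
+ 01110001110
  -----------
  col 0: 0 + 0 + 0 (carry in) = 0 → bit 0, carry out 0
  col 1: 1 + 1 + 0 (carry in) = 2 → bit 0, carry out 1
  col 2: 0 + 1 + 1 (carry in) = 2 → bit 0, carry out 1
  col 3: 1 + 1 + 1 (carry in) = 3 → bit 1, carry out 1
  col 4: 0 + 0 + 1 (carry in) = 1 → bit 1, carry out 0
  col 5: 0 + 0 + 0 (carry in) = 0 → bit 0, carry out 0
  col 6: 0 + 0 + 0 (carry in) = 0 → bit 0, carry out 0
  col 7: 0 + 1 + 0 (carry in) = 1 → bit 1, carry out 0
  col 8: 1 + 1 + 0 (carry in) = 2 → bit 0, carry out 1
  col 9: 1 + 1 + 1 (carry in) = 3 → bit 1, carry out 1
  col 10: 0 + 0 + 1 (carry in) = 1 → bit 1, carry out 0
Reading bits MSB→LSB: 11010011000
Strip leading zeros: 11010011000
= 11010011000


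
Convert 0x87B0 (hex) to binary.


Each hex digit → 4 binary bits:
  8 = 1000
  7 = 0111
  B = 1011
  0 = 0000
Concatenate: 1000 0111 1011 0000
= 1000011110110000


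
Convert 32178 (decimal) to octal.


Divide by 8 repeatedly:
32178 ÷ 8 = 4022 remainder 2
4022 ÷ 8 = 502 remainder 6
502 ÷ 8 = 62 remainder 6
62 ÷ 8 = 7 remainder 6
7 ÷ 8 = 0 remainder 7
Reading remainders bottom-up:
= 0o76662


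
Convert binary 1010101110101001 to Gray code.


Binary: 1010101110101001
Gray code: G = B XOR (B >> 1)
B >> 1 = 0101010111010100
1010101110101001 XOR 0101010111010100:
  1 XOR 0 = 1
  0 XOR 1 = 1
  1 XOR 0 = 1
  0 XOR 1 = 1
  1 XOR 0 = 1
  0 XOR 1 = 1
  1 XOR 0 = 1
  1 XOR 1 = 0
  1 XOR 1 = 0
  0 XOR 1 = 1
  1 XOR 0 = 1
  0 XOR 1 = 1
  1 XOR 0 = 1
  0 XOR 1 = 1
  0 XOR 0 = 0
  1 XOR 0 = 1
= 1111111001111101


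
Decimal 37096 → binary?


Divide by 2 repeatedly:
37096 ÷ 2 = 18548 remainder 0
18548 ÷ 2 = 9274 remainder 0
9274 ÷ 2 = 4637 remainder 0
4637 ÷ 2 = 2318 remainder 1
2318 ÷ 2 = 1159 remainder 0
1159 ÷ 2 = 579 remainder 1
579 ÷ 2 = 289 remainder 1
289 ÷ 2 = 144 remainder 1
144 ÷ 2 = 72 remainder 0
72 ÷ 2 = 36 remainder 0
36 ÷ 2 = 18 remainder 0
18 ÷ 2 = 9 remainder 0
9 ÷ 2 = 4 remainder 1
4 ÷ 2 = 2 remainder 0
2 ÷ 2 = 1 remainder 0
1 ÷ 2 = 0 remainder 1
Reading remainders bottom-up:
= 1001000011101000


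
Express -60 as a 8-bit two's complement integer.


Original: 00111100
Step 1 - Invert all bits: 11000011
Step 2 - Add 1: 11000011 + 1
= 11000100 (represents -60)


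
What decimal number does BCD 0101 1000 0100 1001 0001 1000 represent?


Each 4-bit group → digit:
  0101 → 5
  1000 → 8
  0100 → 4
  1001 → 9
  0001 → 1
  1000 → 8
= 584918


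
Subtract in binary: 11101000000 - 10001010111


Align and subtract column by column (LSB to MSB, borrowing when needed):
  11101000000
- 10001010111
  -----------
  col 0: (0 - 0 borrow-in) - 1 → borrow from next column: (0+2) - 1 = 1, borrow out 1
  col 1: (0 - 1 borrow-in) - 1 → borrow from next column: (-1+2) - 1 = 0, borrow out 1
  col 2: (0 - 1 borrow-in) - 1 → borrow from next column: (-1+2) - 1 = 0, borrow out 1
  col 3: (0 - 1 borrow-in) - 0 → borrow from next column: (-1+2) - 0 = 1, borrow out 1
  col 4: (0 - 1 borrow-in) - 1 → borrow from next column: (-1+2) - 1 = 0, borrow out 1
  col 5: (0 - 1 borrow-in) - 0 → borrow from next column: (-1+2) - 0 = 1, borrow out 1
  col 6: (1 - 1 borrow-in) - 1 → borrow from next column: (0+2) - 1 = 1, borrow out 1
  col 7: (0 - 1 borrow-in) - 0 → borrow from next column: (-1+2) - 0 = 1, borrow out 1
  col 8: (1 - 1 borrow-in) - 0 → 0 - 0 = 0, borrow out 0
  col 9: (1 - 0 borrow-in) - 0 → 1 - 0 = 1, borrow out 0
  col 10: (1 - 0 borrow-in) - 1 → 1 - 1 = 0, borrow out 0
Reading bits MSB→LSB: 01011101001
Strip leading zeros: 1011101001
= 1011101001


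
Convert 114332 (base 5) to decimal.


Positional values (base 5):
  2 × 5^0 = 2 × 1 = 2
  3 × 5^1 = 3 × 5 = 15
  3 × 5^2 = 3 × 25 = 75
  4 × 5^3 = 4 × 125 = 500
  1 × 5^4 = 1 × 625 = 625
  1 × 5^5 = 1 × 3125 = 3125
Sum = 2 + 15 + 75 + 500 + 625 + 3125
= 4342


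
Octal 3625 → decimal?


Positional values:
Position 0: 5 × 8^0 = 5
Position 1: 2 × 8^1 = 16
Position 2: 6 × 8^2 = 384
Position 3: 3 × 8^3 = 1536
Sum = 5 + 16 + 384 + 1536
= 1941


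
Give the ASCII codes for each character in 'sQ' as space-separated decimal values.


String: 'sQ'  (2 characters)
Per-character ASCII lookup:
  's': lowercase starts at 97: 's' = 97 + 18 = 115
  'Q': uppercase starts at 65: 'Q' = 65 + 16 = 81
= 115 81


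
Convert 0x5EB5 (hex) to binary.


Each hex digit → 4 binary bits:
  5 = 0101
  E = 1110
  B = 1011
  5 = 0101
Concatenate: 0101 1110 1011 0101
= 0101111010110101


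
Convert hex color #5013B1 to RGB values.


Hex: #5013B1
R = 50₁₆ = 80
G = 13₁₆ = 19
B = B1₁₆ = 177
= RGB(80, 19, 177)


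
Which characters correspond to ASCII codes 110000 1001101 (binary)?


Codes (binary): 110000 1001101
Per-code ASCII lookup:
  110000 = 48  (range 48-57: digits, 48 - 48 = 0) → '0'
  1001101 = 77  (range 65-90: uppercase, 77 - 65 = 12) → 'M'
= '0M'


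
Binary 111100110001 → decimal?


Positional values:
Bit 0: 1 × 2^0 = 1
Bit 4: 1 × 2^4 = 16
Bit 5: 1 × 2^5 = 32
Bit 8: 1 × 2^8 = 256
Bit 9: 1 × 2^9 = 512
Bit 10: 1 × 2^10 = 1024
Bit 11: 1 × 2^11 = 2048
Sum = 1 + 16 + 32 + 256 + 512 + 1024 + 2048
= 3889


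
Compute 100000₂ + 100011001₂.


Align and add column by column (LSB to MSB, carry propagating):
  0000100000
+ 0100011001
  ----------
  col 0: 0 + 1 + 0 (carry in) = 1 → bit 1, carry out 0
  col 1: 0 + 0 + 0 (carry in) = 0 → bit 0, carry out 0
  col 2: 0 + 0 + 0 (carry in) = 0 → bit 0, carry out 0
  col 3: 0 + 1 + 0 (carry in) = 1 → bit 1, carry out 0
  col 4: 0 + 1 + 0 (carry in) = 1 → bit 1, carry out 0
  col 5: 1 + 0 + 0 (carry in) = 1 → bit 1, carry out 0
  col 6: 0 + 0 + 0 (carry in) = 0 → bit 0, carry out 0
  col 7: 0 + 0 + 0 (carry in) = 0 → bit 0, carry out 0
  col 8: 0 + 1 + 0 (carry in) = 1 → bit 1, carry out 0
  col 9: 0 + 0 + 0 (carry in) = 0 → bit 0, carry out 0
Reading bits MSB→LSB: 0100111001
Strip leading zeros: 100111001
= 100111001


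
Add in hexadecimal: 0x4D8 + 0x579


Align and add column by column (LSB to MSB, each column mod 16 with carry):
  04D8
+ 0579
  ----
  col 0: 8(8) + 9(9) + 0 (carry in) = 17 → 1(1), carry out 1
  col 1: D(13) + 7(7) + 1 (carry in) = 21 → 5(5), carry out 1
  col 2: 4(4) + 5(5) + 1 (carry in) = 10 → A(10), carry out 0
  col 3: 0(0) + 0(0) + 0 (carry in) = 0 → 0(0), carry out 0
Reading digits MSB→LSB: 0A51
Strip leading zeros: A51
= 0xA51


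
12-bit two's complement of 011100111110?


Original: 011100111110
Step 1 - Invert all bits: 100011000001
Step 2 - Add 1: 100011000001 + 1
= 100011000010 (represents -1854)


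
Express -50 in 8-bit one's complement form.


Original: 00110010
Invert all bits:
  bit 0: 0 → 1
  bit 1: 0 → 1
  bit 2: 1 → 0
  bit 3: 1 → 0
  bit 4: 0 → 1
  bit 5: 0 → 1
  bit 6: 1 → 0
  bit 7: 0 → 1
= 11001101


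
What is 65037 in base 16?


Divide by 16 repeatedly:
65037 ÷ 16 = 4064 remainder 13 (D)
4064 ÷ 16 = 254 remainder 0 (0)
254 ÷ 16 = 15 remainder 14 (E)
15 ÷ 16 = 0 remainder 15 (F)
Reading remainders bottom-up:
= 0xFE0D


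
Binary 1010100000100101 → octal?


Group into 3-bit groups: 001010100000100101
  001 = 1
  010 = 2
  100 = 4
  000 = 0
  100 = 4
  101 = 5
= 0o124045


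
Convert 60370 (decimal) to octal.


Divide by 8 repeatedly:
60370 ÷ 8 = 7546 remainder 2
7546 ÷ 8 = 943 remainder 2
943 ÷ 8 = 117 remainder 7
117 ÷ 8 = 14 remainder 5
14 ÷ 8 = 1 remainder 6
1 ÷ 8 = 0 remainder 1
Reading remainders bottom-up:
= 0o165722


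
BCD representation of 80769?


Each digit → 4-bit binary:
  8 → 1000
  0 → 0000
  7 → 0111
  6 → 0110
  9 → 1001
= 1000 0000 0111 0110 1001


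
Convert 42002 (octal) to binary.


Each octal digit → 3 binary bits:
  4 = 100
  2 = 010
  0 = 000
  0 = 000
  2 = 010
Concatenate: 100 010 000 000 010
= 100010000000010


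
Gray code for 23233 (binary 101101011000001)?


Binary: 101101011000001
Gray code: G = B XOR (B >> 1)
B >> 1 = 010110101100000
101101011000001 XOR 010110101100000:
  1 XOR 0 = 1
  0 XOR 1 = 1
  1 XOR 0 = 1
  1 XOR 1 = 0
  0 XOR 1 = 1
  1 XOR 0 = 1
  0 XOR 1 = 1
  1 XOR 0 = 1
  1 XOR 1 = 0
  0 XOR 1 = 1
  0 XOR 0 = 0
  0 XOR 0 = 0
  0 XOR 0 = 0
  0 XOR 0 = 0
  1 XOR 0 = 1
= 111011110100001


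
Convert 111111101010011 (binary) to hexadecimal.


Group into 4-bit nibbles: 0111111101010011
  0111 = 7
  1111 = F
  0101 = 5
  0011 = 3
= 0x7F53


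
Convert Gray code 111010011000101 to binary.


Gray code: 111010011000101
MSB stays the same: 1
Each subsequent bit = prev_binary XOR current_gray:
  B[1] = 1 XOR 1 = 0
  B[2] = 0 XOR 1 = 1
  B[3] = 1 XOR 0 = 1
  B[4] = 1 XOR 1 = 0
  B[5] = 0 XOR 0 = 0
  B[6] = 0 XOR 0 = 0
  B[7] = 0 XOR 1 = 1
  B[8] = 1 XOR 1 = 0
  B[9] = 0 XOR 0 = 0
  B[10] = 0 XOR 0 = 0
  B[11] = 0 XOR 0 = 0
  B[12] = 0 XOR 1 = 1
  B[13] = 1 XOR 0 = 1
  B[14] = 1 XOR 1 = 0
= 101100010000110 (22662 decimal)


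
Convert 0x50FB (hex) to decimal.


Positional values:
Position 0: B × 16^0 = 11 × 1 = 11
Position 1: F × 16^1 = 15 × 16 = 240
Position 2: 0 × 16^2 = 0 × 256 = 0
Position 3: 5 × 16^3 = 5 × 4096 = 20480
Sum = 11 + 240 + 0 + 20480
= 20731


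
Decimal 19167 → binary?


Divide by 2 repeatedly:
19167 ÷ 2 = 9583 remainder 1
9583 ÷ 2 = 4791 remainder 1
4791 ÷ 2 = 2395 remainder 1
2395 ÷ 2 = 1197 remainder 1
1197 ÷ 2 = 598 remainder 1
598 ÷ 2 = 299 remainder 0
299 ÷ 2 = 149 remainder 1
149 ÷ 2 = 74 remainder 1
74 ÷ 2 = 37 remainder 0
37 ÷ 2 = 18 remainder 1
18 ÷ 2 = 9 remainder 0
9 ÷ 2 = 4 remainder 1
4 ÷ 2 = 2 remainder 0
2 ÷ 2 = 1 remainder 0
1 ÷ 2 = 0 remainder 1
Reading remainders bottom-up:
= 100101011011111


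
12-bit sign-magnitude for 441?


Sign bit: 0 (positive)
Magnitude: 441 = 00110111001
= 000110111001


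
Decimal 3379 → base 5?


Divide by 5 repeatedly:
3379 ÷ 5 = 675 remainder 4
675 ÷ 5 = 135 remainder 0
135 ÷ 5 = 27 remainder 0
27 ÷ 5 = 5 remainder 2
5 ÷ 5 = 1 remainder 0
1 ÷ 5 = 0 remainder 1
Reading remainders bottom-up:
= 102004


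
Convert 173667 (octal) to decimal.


Positional values:
Position 0: 7 × 8^0 = 7
Position 1: 6 × 8^1 = 48
Position 2: 6 × 8^2 = 384
Position 3: 3 × 8^3 = 1536
Position 4: 7 × 8^4 = 28672
Position 5: 1 × 8^5 = 32768
Sum = 7 + 48 + 384 + 1536 + 28672 + 32768
= 63415


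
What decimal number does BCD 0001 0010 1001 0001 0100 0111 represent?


Each 4-bit group → digit:
  0001 → 1
  0010 → 2
  1001 → 9
  0001 → 1
  0100 → 4
  0111 → 7
= 129147


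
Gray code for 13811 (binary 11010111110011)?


Binary: 11010111110011
Gray code: G = B XOR (B >> 1)
B >> 1 = 01101011111001
11010111110011 XOR 01101011111001:
  1 XOR 0 = 1
  1 XOR 1 = 0
  0 XOR 1 = 1
  1 XOR 0 = 1
  0 XOR 1 = 1
  1 XOR 0 = 1
  1 XOR 1 = 0
  1 XOR 1 = 0
  1 XOR 1 = 0
  1 XOR 1 = 0
  0 XOR 1 = 1
  0 XOR 0 = 0
  1 XOR 0 = 1
  1 XOR 1 = 0
= 10111100001010


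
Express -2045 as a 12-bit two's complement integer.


Original: 011111111101
Step 1 - Invert all bits: 100000000010
Step 2 - Add 1: 100000000010 + 1
= 100000000011 (represents -2045)


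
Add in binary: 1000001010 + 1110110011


Align and add column by column (LSB to MSB, carry propagating):
  01000001010
+ 01110110011
  -----------
  col 0: 0 + 1 + 0 (carry in) = 1 → bit 1, carry out 0
  col 1: 1 + 1 + 0 (carry in) = 2 → bit 0, carry out 1
  col 2: 0 + 0 + 1 (carry in) = 1 → bit 1, carry out 0
  col 3: 1 + 0 + 0 (carry in) = 1 → bit 1, carry out 0
  col 4: 0 + 1 + 0 (carry in) = 1 → bit 1, carry out 0
  col 5: 0 + 1 + 0 (carry in) = 1 → bit 1, carry out 0
  col 6: 0 + 0 + 0 (carry in) = 0 → bit 0, carry out 0
  col 7: 0 + 1 + 0 (carry in) = 1 → bit 1, carry out 0
  col 8: 0 + 1 + 0 (carry in) = 1 → bit 1, carry out 0
  col 9: 1 + 1 + 0 (carry in) = 2 → bit 0, carry out 1
  col 10: 0 + 0 + 1 (carry in) = 1 → bit 1, carry out 0
Reading bits MSB→LSB: 10110111101
Strip leading zeros: 10110111101
= 10110111101


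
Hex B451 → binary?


Each hex digit → 4 binary bits:
  B = 1011
  4 = 0100
  5 = 0101
  1 = 0001
Concatenate: 1011 0100 0101 0001
= 1011010001010001


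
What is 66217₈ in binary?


Each octal digit → 3 binary bits:
  6 = 110
  6 = 110
  2 = 010
  1 = 001
  7 = 111
Concatenate: 110 110 010 001 111
= 110110010001111


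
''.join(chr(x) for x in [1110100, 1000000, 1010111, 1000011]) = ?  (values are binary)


Codes (binary): 1110100 1000000 1010111 1000011
Per-code ASCII lookup:
  1110100 = 116  (range 97-122: lowercase, 116 - 97 = 19) → 't'
  1000000 = 64  (special character) → '@'
  1010111 = 87  (range 65-90: uppercase, 87 - 65 = 22) → 'W'
  1000011 = 67  (range 65-90: uppercase, 67 - 65 = 2) → 'C'
= 't@WC'


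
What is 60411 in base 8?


Divide by 8 repeatedly:
60411 ÷ 8 = 7551 remainder 3
7551 ÷ 8 = 943 remainder 7
943 ÷ 8 = 117 remainder 7
117 ÷ 8 = 14 remainder 5
14 ÷ 8 = 1 remainder 6
1 ÷ 8 = 0 remainder 1
Reading remainders bottom-up:
= 0o165773


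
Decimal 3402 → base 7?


Divide by 7 repeatedly:
3402 ÷ 7 = 486 remainder 0
486 ÷ 7 = 69 remainder 3
69 ÷ 7 = 9 remainder 6
9 ÷ 7 = 1 remainder 2
1 ÷ 7 = 0 remainder 1
Reading remainders bottom-up:
= 12630


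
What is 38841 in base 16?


Divide by 16 repeatedly:
38841 ÷ 16 = 2427 remainder 9 (9)
2427 ÷ 16 = 151 remainder 11 (B)
151 ÷ 16 = 9 remainder 7 (7)
9 ÷ 16 = 0 remainder 9 (9)
Reading remainders bottom-up:
= 0x97B9


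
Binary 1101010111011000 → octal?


Group into 3-bit groups: 001101010111011000
  001 = 1
  101 = 5
  010 = 2
  111 = 7
  011 = 3
  000 = 0
= 0o152730


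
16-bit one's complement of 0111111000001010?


Original: 0111111000001010
Invert all bits:
  bit 0: 0 → 1
  bit 1: 1 → 0
  bit 2: 1 → 0
  bit 3: 1 → 0
  bit 4: 1 → 0
  bit 5: 1 → 0
  bit 6: 1 → 0
  bit 7: 0 → 1
  bit 8: 0 → 1
  bit 9: 0 → 1
  bit 10: 0 → 1
  bit 11: 0 → 1
  bit 12: 1 → 0
  bit 13: 0 → 1
  bit 14: 1 → 0
  bit 15: 0 → 1
= 1000000111110101


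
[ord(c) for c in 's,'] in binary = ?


String: 's,'  (2 characters)
Per-character ASCII lookup:
  's': lowercase starts at 97: 's' = 97 + 18 = 115 → 1110011
  ',': special character: ',' = 44 → 101100
= 1110011 101100


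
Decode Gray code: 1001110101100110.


Gray code: 1001110101100110
MSB stays the same: 1
Each subsequent bit = prev_binary XOR current_gray:
  B[1] = 1 XOR 0 = 1
  B[2] = 1 XOR 0 = 1
  B[3] = 1 XOR 1 = 0
  B[4] = 0 XOR 1 = 1
  B[5] = 1 XOR 1 = 0
  B[6] = 0 XOR 0 = 0
  B[7] = 0 XOR 1 = 1
  B[8] = 1 XOR 0 = 1
  B[9] = 1 XOR 1 = 0
  B[10] = 0 XOR 1 = 1
  B[11] = 1 XOR 0 = 1
  B[12] = 1 XOR 0 = 1
  B[13] = 1 XOR 1 = 0
  B[14] = 0 XOR 1 = 1
  B[15] = 1 XOR 0 = 1
= 1110100110111011 (59835 decimal)


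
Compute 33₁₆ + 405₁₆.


Align and add column by column (LSB to MSB, each column mod 16 with carry):
  0033
+ 0405
  ----
  col 0: 3(3) + 5(5) + 0 (carry in) = 8 → 8(8), carry out 0
  col 1: 3(3) + 0(0) + 0 (carry in) = 3 → 3(3), carry out 0
  col 2: 0(0) + 4(4) + 0 (carry in) = 4 → 4(4), carry out 0
  col 3: 0(0) + 0(0) + 0 (carry in) = 0 → 0(0), carry out 0
Reading digits MSB→LSB: 0438
Strip leading zeros: 438
= 0x438


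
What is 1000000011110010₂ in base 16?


Group into 4-bit nibbles: 1000000011110010
  1000 = 8
  0000 = 0
  1111 = F
  0010 = 2
= 0x80F2


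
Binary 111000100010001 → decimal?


Positional values:
Bit 0: 1 × 2^0 = 1
Bit 4: 1 × 2^4 = 16
Bit 8: 1 × 2^8 = 256
Bit 12: 1 × 2^12 = 4096
Bit 13: 1 × 2^13 = 8192
Bit 14: 1 × 2^14 = 16384
Sum = 1 + 16 + 256 + 4096 + 8192 + 16384
= 28945


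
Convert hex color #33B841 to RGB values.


Hex: #33B841
R = 33₁₆ = 51
G = B8₁₆ = 184
B = 41₁₆ = 65
= RGB(51, 184, 65)


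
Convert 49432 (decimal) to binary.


Divide by 2 repeatedly:
49432 ÷ 2 = 24716 remainder 0
24716 ÷ 2 = 12358 remainder 0
12358 ÷ 2 = 6179 remainder 0
6179 ÷ 2 = 3089 remainder 1
3089 ÷ 2 = 1544 remainder 1
1544 ÷ 2 = 772 remainder 0
772 ÷ 2 = 386 remainder 0
386 ÷ 2 = 193 remainder 0
193 ÷ 2 = 96 remainder 1
96 ÷ 2 = 48 remainder 0
48 ÷ 2 = 24 remainder 0
24 ÷ 2 = 12 remainder 0
12 ÷ 2 = 6 remainder 0
6 ÷ 2 = 3 remainder 0
3 ÷ 2 = 1 remainder 1
1 ÷ 2 = 0 remainder 1
Reading remainders bottom-up:
= 1100000100011000


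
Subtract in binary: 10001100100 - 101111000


Align and subtract column by column (LSB to MSB, borrowing when needed):
  10001100100
- 00101111000
  -----------
  col 0: (0 - 0 borrow-in) - 0 → 0 - 0 = 0, borrow out 0
  col 1: (0 - 0 borrow-in) - 0 → 0 - 0 = 0, borrow out 0
  col 2: (1 - 0 borrow-in) - 0 → 1 - 0 = 1, borrow out 0
  col 3: (0 - 0 borrow-in) - 1 → borrow from next column: (0+2) - 1 = 1, borrow out 1
  col 4: (0 - 1 borrow-in) - 1 → borrow from next column: (-1+2) - 1 = 0, borrow out 1
  col 5: (1 - 1 borrow-in) - 1 → borrow from next column: (0+2) - 1 = 1, borrow out 1
  col 6: (1 - 1 borrow-in) - 1 → borrow from next column: (0+2) - 1 = 1, borrow out 1
  col 7: (0 - 1 borrow-in) - 0 → borrow from next column: (-1+2) - 0 = 1, borrow out 1
  col 8: (0 - 1 borrow-in) - 1 → borrow from next column: (-1+2) - 1 = 0, borrow out 1
  col 9: (0 - 1 borrow-in) - 0 → borrow from next column: (-1+2) - 0 = 1, borrow out 1
  col 10: (1 - 1 borrow-in) - 0 → 0 - 0 = 0, borrow out 0
Reading bits MSB→LSB: 01011101100
Strip leading zeros: 1011101100
= 1011101100


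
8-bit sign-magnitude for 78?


Sign bit: 0 (positive)
Magnitude: 78 = 1001110
= 01001110


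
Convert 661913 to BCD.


Each digit → 4-bit binary:
  6 → 0110
  6 → 0110
  1 → 0001
  9 → 1001
  1 → 0001
  3 → 0011
= 0110 0110 0001 1001 0001 0011


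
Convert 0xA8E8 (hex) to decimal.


Positional values:
Position 0: 8 × 16^0 = 8 × 1 = 8
Position 1: E × 16^1 = 14 × 16 = 224
Position 2: 8 × 16^2 = 8 × 256 = 2048
Position 3: A × 16^3 = 10 × 4096 = 40960
Sum = 8 + 224 + 2048 + 40960
= 43240


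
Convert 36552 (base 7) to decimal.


Positional values (base 7):
  2 × 7^0 = 2 × 1 = 2
  5 × 7^1 = 5 × 7 = 35
  5 × 7^2 = 5 × 49 = 245
  6 × 7^3 = 6 × 343 = 2058
  3 × 7^4 = 3 × 2401 = 7203
Sum = 2 + 35 + 245 + 2058 + 7203
= 9543


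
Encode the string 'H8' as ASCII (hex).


String: 'H8'  (2 characters)
Per-character ASCII lookup:
  'H': uppercase starts at 65: 'H' = 65 + 7 = 72 → 0x48
  '8': digits start at 48: '8' = 48 + 8 = 56 → 0x38
= 0x48 0x38


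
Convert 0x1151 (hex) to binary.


Each hex digit → 4 binary bits:
  1 = 0001
  1 = 0001
  5 = 0101
  1 = 0001
Concatenate: 0001 0001 0101 0001
= 0001000101010001


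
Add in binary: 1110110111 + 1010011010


Align and add column by column (LSB to MSB, carry propagating):
  01110110111
+ 01010011010
  -----------
  col 0: 1 + 0 + 0 (carry in) = 1 → bit 1, carry out 0
  col 1: 1 + 1 + 0 (carry in) = 2 → bit 0, carry out 1
  col 2: 1 + 0 + 1 (carry in) = 2 → bit 0, carry out 1
  col 3: 0 + 1 + 1 (carry in) = 2 → bit 0, carry out 1
  col 4: 1 + 1 + 1 (carry in) = 3 → bit 1, carry out 1
  col 5: 1 + 0 + 1 (carry in) = 2 → bit 0, carry out 1
  col 6: 0 + 0 + 1 (carry in) = 1 → bit 1, carry out 0
  col 7: 1 + 1 + 0 (carry in) = 2 → bit 0, carry out 1
  col 8: 1 + 0 + 1 (carry in) = 2 → bit 0, carry out 1
  col 9: 1 + 1 + 1 (carry in) = 3 → bit 1, carry out 1
  col 10: 0 + 0 + 1 (carry in) = 1 → bit 1, carry out 0
Reading bits MSB→LSB: 11001010001
Strip leading zeros: 11001010001
= 11001010001


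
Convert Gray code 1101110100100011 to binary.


Gray code: 1101110100100011
MSB stays the same: 1
Each subsequent bit = prev_binary XOR current_gray:
  B[1] = 1 XOR 1 = 0
  B[2] = 0 XOR 0 = 0
  B[3] = 0 XOR 1 = 1
  B[4] = 1 XOR 1 = 0
  B[5] = 0 XOR 1 = 1
  B[6] = 1 XOR 0 = 1
  B[7] = 1 XOR 1 = 0
  B[8] = 0 XOR 0 = 0
  B[9] = 0 XOR 0 = 0
  B[10] = 0 XOR 1 = 1
  B[11] = 1 XOR 0 = 1
  B[12] = 1 XOR 0 = 1
  B[13] = 1 XOR 0 = 1
  B[14] = 1 XOR 1 = 0
  B[15] = 0 XOR 1 = 1
= 1001011000111101 (38461 decimal)


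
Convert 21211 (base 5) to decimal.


Positional values (base 5):
  1 × 5^0 = 1 × 1 = 1
  1 × 5^1 = 1 × 5 = 5
  2 × 5^2 = 2 × 25 = 50
  1 × 5^3 = 1 × 125 = 125
  2 × 5^4 = 2 × 625 = 1250
Sum = 1 + 5 + 50 + 125 + 1250
= 1431


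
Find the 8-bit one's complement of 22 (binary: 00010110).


Original: 00010110
Invert all bits:
  bit 0: 0 → 1
  bit 1: 0 → 1
  bit 2: 0 → 1
  bit 3: 1 → 0
  bit 4: 0 → 1
  bit 5: 1 → 0
  bit 6: 1 → 0
  bit 7: 0 → 1
= 11101001


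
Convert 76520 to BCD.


Each digit → 4-bit binary:
  7 → 0111
  6 → 0110
  5 → 0101
  2 → 0010
  0 → 0000
= 0111 0110 0101 0010 0000


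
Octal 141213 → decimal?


Positional values:
Position 0: 3 × 8^0 = 3
Position 1: 1 × 8^1 = 8
Position 2: 2 × 8^2 = 128
Position 3: 1 × 8^3 = 512
Position 4: 4 × 8^4 = 16384
Position 5: 1 × 8^5 = 32768
Sum = 3 + 8 + 128 + 512 + 16384 + 32768
= 49803


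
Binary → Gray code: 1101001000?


Binary: 1101001000
Gray code: G = B XOR (B >> 1)
B >> 1 = 0110100100
1101001000 XOR 0110100100:
  1 XOR 0 = 1
  1 XOR 1 = 0
  0 XOR 1 = 1
  1 XOR 0 = 1
  0 XOR 1 = 1
  0 XOR 0 = 0
  1 XOR 0 = 1
  0 XOR 1 = 1
  0 XOR 0 = 0
  0 XOR 0 = 0
= 1011101100


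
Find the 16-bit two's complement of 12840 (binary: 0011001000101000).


Original: 0011001000101000
Step 1 - Invert all bits: 1100110111010111
Step 2 - Add 1: 1100110111010111 + 1
= 1100110111011000 (represents -12840)


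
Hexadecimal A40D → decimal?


Positional values:
Position 0: D × 16^0 = 13 × 1 = 13
Position 1: 0 × 16^1 = 0 × 16 = 0
Position 2: 4 × 16^2 = 4 × 256 = 1024
Position 3: A × 16^3 = 10 × 4096 = 40960
Sum = 13 + 0 + 1024 + 40960
= 41997


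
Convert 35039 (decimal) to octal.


Divide by 8 repeatedly:
35039 ÷ 8 = 4379 remainder 7
4379 ÷ 8 = 547 remainder 3
547 ÷ 8 = 68 remainder 3
68 ÷ 8 = 8 remainder 4
8 ÷ 8 = 1 remainder 0
1 ÷ 8 = 0 remainder 1
Reading remainders bottom-up:
= 0o104337


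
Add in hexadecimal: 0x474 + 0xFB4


Align and add column by column (LSB to MSB, each column mod 16 with carry):
  0474
+ 0FB4
  ----
  col 0: 4(4) + 4(4) + 0 (carry in) = 8 → 8(8), carry out 0
  col 1: 7(7) + B(11) + 0 (carry in) = 18 → 2(2), carry out 1
  col 2: 4(4) + F(15) + 1 (carry in) = 20 → 4(4), carry out 1
  col 3: 0(0) + 0(0) + 1 (carry in) = 1 → 1(1), carry out 0
Reading digits MSB→LSB: 1428
Strip leading zeros: 1428
= 0x1428


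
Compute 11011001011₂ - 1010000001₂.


Align and subtract column by column (LSB to MSB, borrowing when needed):
  11011001011
- 01010000001
  -----------
  col 0: (1 - 0 borrow-in) - 1 → 1 - 1 = 0, borrow out 0
  col 1: (1 - 0 borrow-in) - 0 → 1 - 0 = 1, borrow out 0
  col 2: (0 - 0 borrow-in) - 0 → 0 - 0 = 0, borrow out 0
  col 3: (1 - 0 borrow-in) - 0 → 1 - 0 = 1, borrow out 0
  col 4: (0 - 0 borrow-in) - 0 → 0 - 0 = 0, borrow out 0
  col 5: (0 - 0 borrow-in) - 0 → 0 - 0 = 0, borrow out 0
  col 6: (1 - 0 borrow-in) - 0 → 1 - 0 = 1, borrow out 0
  col 7: (1 - 0 borrow-in) - 1 → 1 - 1 = 0, borrow out 0
  col 8: (0 - 0 borrow-in) - 0 → 0 - 0 = 0, borrow out 0
  col 9: (1 - 0 borrow-in) - 1 → 1 - 1 = 0, borrow out 0
  col 10: (1 - 0 borrow-in) - 0 → 1 - 0 = 1, borrow out 0
Reading bits MSB→LSB: 10001001010
Strip leading zeros: 10001001010
= 10001001010


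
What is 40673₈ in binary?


Each octal digit → 3 binary bits:
  4 = 100
  0 = 000
  6 = 110
  7 = 111
  3 = 011
Concatenate: 100 000 110 111 011
= 100000110111011


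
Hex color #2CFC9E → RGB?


Hex: #2CFC9E
R = 2C₁₆ = 44
G = FC₁₆ = 252
B = 9E₁₆ = 158
= RGB(44, 252, 158)


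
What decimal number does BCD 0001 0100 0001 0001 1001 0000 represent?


Each 4-bit group → digit:
  0001 → 1
  0100 → 4
  0001 → 1
  0001 → 1
  1001 → 9
  0000 → 0
= 141190


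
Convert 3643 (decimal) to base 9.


Divide by 9 repeatedly:
3643 ÷ 9 = 404 remainder 7
404 ÷ 9 = 44 remainder 8
44 ÷ 9 = 4 remainder 8
4 ÷ 9 = 0 remainder 4
Reading remainders bottom-up:
= 4887


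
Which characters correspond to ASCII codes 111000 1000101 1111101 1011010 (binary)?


Codes (binary): 111000 1000101 1111101 1011010
Per-code ASCII lookup:
  111000 = 56  (range 48-57: digits, 56 - 48 = 8) → '8'
  1000101 = 69  (range 65-90: uppercase, 69 - 65 = 4) → 'E'
  1111101 = 125  (special character) → '}'
  1011010 = 90  (range 65-90: uppercase, 90 - 65 = 25) → 'Z'
= '8E}Z'


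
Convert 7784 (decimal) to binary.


Divide by 2 repeatedly:
7784 ÷ 2 = 3892 remainder 0
3892 ÷ 2 = 1946 remainder 0
1946 ÷ 2 = 973 remainder 0
973 ÷ 2 = 486 remainder 1
486 ÷ 2 = 243 remainder 0
243 ÷ 2 = 121 remainder 1
121 ÷ 2 = 60 remainder 1
60 ÷ 2 = 30 remainder 0
30 ÷ 2 = 15 remainder 0
15 ÷ 2 = 7 remainder 1
7 ÷ 2 = 3 remainder 1
3 ÷ 2 = 1 remainder 1
1 ÷ 2 = 0 remainder 1
Reading remainders bottom-up:
= 1111001101000


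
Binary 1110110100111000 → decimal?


Positional values:
Bit 3: 1 × 2^3 = 8
Bit 4: 1 × 2^4 = 16
Bit 5: 1 × 2^5 = 32
Bit 8: 1 × 2^8 = 256
Bit 10: 1 × 2^10 = 1024
Bit 11: 1 × 2^11 = 2048
Bit 13: 1 × 2^13 = 8192
Bit 14: 1 × 2^14 = 16384
Bit 15: 1 × 2^15 = 32768
Sum = 8 + 16 + 32 + 256 + 1024 + 2048 + 8192 + 16384 + 32768
= 60728


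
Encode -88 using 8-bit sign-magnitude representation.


Sign bit: 1 (negative)
Magnitude: 88 = 1011000
= 11011000


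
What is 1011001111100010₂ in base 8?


Group into 3-bit groups: 001011001111100010
  001 = 1
  011 = 3
  001 = 1
  111 = 7
  100 = 4
  010 = 2
= 0o131742


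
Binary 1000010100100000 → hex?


Group into 4-bit nibbles: 1000010100100000
  1000 = 8
  0101 = 5
  0010 = 2
  0000 = 0
= 0x8520


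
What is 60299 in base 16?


Divide by 16 repeatedly:
60299 ÷ 16 = 3768 remainder 11 (B)
3768 ÷ 16 = 235 remainder 8 (8)
235 ÷ 16 = 14 remainder 11 (B)
14 ÷ 16 = 0 remainder 14 (E)
Reading remainders bottom-up:
= 0xEB8B


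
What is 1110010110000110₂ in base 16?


Group into 4-bit nibbles: 1110010110000110
  1110 = E
  0101 = 5
  1000 = 8
  0110 = 6
= 0xE586


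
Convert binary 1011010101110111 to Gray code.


Binary: 1011010101110111
Gray code: G = B XOR (B >> 1)
B >> 1 = 0101101010111011
1011010101110111 XOR 0101101010111011:
  1 XOR 0 = 1
  0 XOR 1 = 1
  1 XOR 0 = 1
  1 XOR 1 = 0
  0 XOR 1 = 1
  1 XOR 0 = 1
  0 XOR 1 = 1
  1 XOR 0 = 1
  0 XOR 1 = 1
  1 XOR 0 = 1
  1 XOR 1 = 0
  1 XOR 1 = 0
  0 XOR 1 = 1
  1 XOR 0 = 1
  1 XOR 1 = 0
  1 XOR 1 = 0
= 1110111111001100


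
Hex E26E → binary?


Each hex digit → 4 binary bits:
  E = 1110
  2 = 0010
  6 = 0110
  E = 1110
Concatenate: 1110 0010 0110 1110
= 1110001001101110


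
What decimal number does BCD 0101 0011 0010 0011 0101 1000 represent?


Each 4-bit group → digit:
  0101 → 5
  0011 → 3
  0010 → 2
  0011 → 3
  0101 → 5
  1000 → 8
= 532358


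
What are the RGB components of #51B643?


Hex: #51B643
R = 51₁₆ = 81
G = B6₁₆ = 182
B = 43₁₆ = 67
= RGB(81, 182, 67)


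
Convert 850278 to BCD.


Each digit → 4-bit binary:
  8 → 1000
  5 → 0101
  0 → 0000
  2 → 0010
  7 → 0111
  8 → 1000
= 1000 0101 0000 0010 0111 1000


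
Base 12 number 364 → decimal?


Positional values (base 12):
  4 × 12^0 = 4 × 1 = 4
  6 × 12^1 = 6 × 12 = 72
  3 × 12^2 = 3 × 144 = 432
Sum = 4 + 72 + 432
= 508


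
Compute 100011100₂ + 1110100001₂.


Align and add column by column (LSB to MSB, carry propagating):
  00100011100
+ 01110100001
  -----------
  col 0: 0 + 1 + 0 (carry in) = 1 → bit 1, carry out 0
  col 1: 0 + 0 + 0 (carry in) = 0 → bit 0, carry out 0
  col 2: 1 + 0 + 0 (carry in) = 1 → bit 1, carry out 0
  col 3: 1 + 0 + 0 (carry in) = 1 → bit 1, carry out 0
  col 4: 1 + 0 + 0 (carry in) = 1 → bit 1, carry out 0
  col 5: 0 + 1 + 0 (carry in) = 1 → bit 1, carry out 0
  col 6: 0 + 0 + 0 (carry in) = 0 → bit 0, carry out 0
  col 7: 0 + 1 + 0 (carry in) = 1 → bit 1, carry out 0
  col 8: 1 + 1 + 0 (carry in) = 2 → bit 0, carry out 1
  col 9: 0 + 1 + 1 (carry in) = 2 → bit 0, carry out 1
  col 10: 0 + 0 + 1 (carry in) = 1 → bit 1, carry out 0
Reading bits MSB→LSB: 10010111101
Strip leading zeros: 10010111101
= 10010111101


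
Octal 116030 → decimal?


Positional values:
Position 0: 0 × 8^0 = 0
Position 1: 3 × 8^1 = 24
Position 2: 0 × 8^2 = 0
Position 3: 6 × 8^3 = 3072
Position 4: 1 × 8^4 = 4096
Position 5: 1 × 8^5 = 32768
Sum = 0 + 24 + 0 + 3072 + 4096 + 32768
= 39960


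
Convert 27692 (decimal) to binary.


Divide by 2 repeatedly:
27692 ÷ 2 = 13846 remainder 0
13846 ÷ 2 = 6923 remainder 0
6923 ÷ 2 = 3461 remainder 1
3461 ÷ 2 = 1730 remainder 1
1730 ÷ 2 = 865 remainder 0
865 ÷ 2 = 432 remainder 1
432 ÷ 2 = 216 remainder 0
216 ÷ 2 = 108 remainder 0
108 ÷ 2 = 54 remainder 0
54 ÷ 2 = 27 remainder 0
27 ÷ 2 = 13 remainder 1
13 ÷ 2 = 6 remainder 1
6 ÷ 2 = 3 remainder 0
3 ÷ 2 = 1 remainder 1
1 ÷ 2 = 0 remainder 1
Reading remainders bottom-up:
= 110110000101100


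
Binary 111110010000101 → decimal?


Positional values:
Bit 0: 1 × 2^0 = 1
Bit 2: 1 × 2^2 = 4
Bit 7: 1 × 2^7 = 128
Bit 10: 1 × 2^10 = 1024
Bit 11: 1 × 2^11 = 2048
Bit 12: 1 × 2^12 = 4096
Bit 13: 1 × 2^13 = 8192
Bit 14: 1 × 2^14 = 16384
Sum = 1 + 4 + 128 + 1024 + 2048 + 4096 + 8192 + 16384
= 31877


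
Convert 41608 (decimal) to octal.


Divide by 8 repeatedly:
41608 ÷ 8 = 5201 remainder 0
5201 ÷ 8 = 650 remainder 1
650 ÷ 8 = 81 remainder 2
81 ÷ 8 = 10 remainder 1
10 ÷ 8 = 1 remainder 2
1 ÷ 8 = 0 remainder 1
Reading remainders bottom-up:
= 0o121210


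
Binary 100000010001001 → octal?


Group into 3-bit groups: 100000010001001
  100 = 4
  000 = 0
  010 = 2
  001 = 1
  001 = 1
= 0o40211


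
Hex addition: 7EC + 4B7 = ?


Align and add column by column (LSB to MSB, each column mod 16 with carry):
  07EC
+ 04B7
  ----
  col 0: C(12) + 7(7) + 0 (carry in) = 19 → 3(3), carry out 1
  col 1: E(14) + B(11) + 1 (carry in) = 26 → A(10), carry out 1
  col 2: 7(7) + 4(4) + 1 (carry in) = 12 → C(12), carry out 0
  col 3: 0(0) + 0(0) + 0 (carry in) = 0 → 0(0), carry out 0
Reading digits MSB→LSB: 0CA3
Strip leading zeros: CA3
= 0xCA3


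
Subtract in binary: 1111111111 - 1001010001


Align and subtract column by column (LSB to MSB, borrowing when needed):
  1111111111
- 1001010001
  ----------
  col 0: (1 - 0 borrow-in) - 1 → 1 - 1 = 0, borrow out 0
  col 1: (1 - 0 borrow-in) - 0 → 1 - 0 = 1, borrow out 0
  col 2: (1 - 0 borrow-in) - 0 → 1 - 0 = 1, borrow out 0
  col 3: (1 - 0 borrow-in) - 0 → 1 - 0 = 1, borrow out 0
  col 4: (1 - 0 borrow-in) - 1 → 1 - 1 = 0, borrow out 0
  col 5: (1 - 0 borrow-in) - 0 → 1 - 0 = 1, borrow out 0
  col 6: (1 - 0 borrow-in) - 1 → 1 - 1 = 0, borrow out 0
  col 7: (1 - 0 borrow-in) - 0 → 1 - 0 = 1, borrow out 0
  col 8: (1 - 0 borrow-in) - 0 → 1 - 0 = 1, borrow out 0
  col 9: (1 - 0 borrow-in) - 1 → 1 - 1 = 0, borrow out 0
Reading bits MSB→LSB: 0110101110
Strip leading zeros: 110101110
= 110101110
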